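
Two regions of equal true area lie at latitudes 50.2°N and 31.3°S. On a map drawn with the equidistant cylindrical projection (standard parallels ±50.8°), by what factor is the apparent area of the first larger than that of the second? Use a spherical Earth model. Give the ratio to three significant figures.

With standard parallel φ₀ = 50.8°, the equirectangular projection gives x = Rλ cos φ₀, y = Rφ, so h = 1 and k = cos 50.8° / cos φ.
Areal scale at 50.2°: h·k = 1.000 × 0.9874 = 0.9874.
Areal scale at 31.3°: h·k = 1.000 × 0.7397 = 0.7397.
Ratio = 0.9874/0.7397 ≈ 1.33.

1.33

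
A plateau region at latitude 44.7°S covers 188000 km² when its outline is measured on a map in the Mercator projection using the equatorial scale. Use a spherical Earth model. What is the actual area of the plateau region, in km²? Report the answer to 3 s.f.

95000 km²

The Mercator projection is conformal; its linear scale factor is the same in every direction and equals sec φ = 1/cos φ.
Areal scale = k² = sec²φ = 1/cos²(44.7°) = 1/0.7108² = 1.979.
True area = apparent / (areal scale) = 188000 / 1.979 ≈ 95000 km².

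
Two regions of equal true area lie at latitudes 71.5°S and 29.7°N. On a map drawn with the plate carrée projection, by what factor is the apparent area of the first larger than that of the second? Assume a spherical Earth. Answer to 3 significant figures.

In the plate carrée (x = Rλ, y = Rφ), meridians are true-scale (h = 1) and parallels are stretched by k = sec φ.
Areal scale at 71.5°: h·k = 1.000 × 3.152 = 3.152.
Areal scale at 29.7°: h·k = 1.000 × 1.151 = 1.151.
Ratio = 3.152/1.151 ≈ 2.74.

2.74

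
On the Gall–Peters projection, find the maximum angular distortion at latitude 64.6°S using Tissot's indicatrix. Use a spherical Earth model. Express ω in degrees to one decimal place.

55.0°

Gall–Peters is a cylindrical equal-area projection with standard parallels at ±45°. For cylindrical equal-area with standard parallel φ₀, h = cos φ / cos φ₀ and k = cos φ₀ / cos φ, so h·k = 1.
At 64.6°: h = 0.6066, k = 1.649; principal scales a = 1.649, b = 0.6066.
sin(ω/2) = (a − b)/(a + b) = 1.042/2.255 = 0.4620, so ω = 2 arcsin(0.4620) ≈ 55.0°.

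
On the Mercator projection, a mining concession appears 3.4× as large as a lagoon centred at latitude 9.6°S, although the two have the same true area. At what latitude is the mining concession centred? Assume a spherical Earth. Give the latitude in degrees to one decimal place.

57.7°

For equal true areas on Mercator, apparent areas scale as sec²φ, so the ratio is cos²φ₂ / cos²φ₁.
cos²φ₂ / cos²φ₁ = 3.4  ⇒  cos φ₁ = cos 9.6° / √3.4 = 0.9860/1.844 = 0.5347.
φ₁ = arccos(0.5347) ≈ 57.7°.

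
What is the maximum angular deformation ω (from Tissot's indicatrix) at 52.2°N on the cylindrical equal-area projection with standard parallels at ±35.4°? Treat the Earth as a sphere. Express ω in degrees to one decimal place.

A cylindrical equal-area projection with standard parallel φ₀ has meridian scale h = cos φ / cos φ₀ and parallel scale k = cos φ₀ / cos φ (so areas are preserved, h·k = 1).
At 52.2°: h = 0.7519, k = 1.330; principal scales a = 1.330, b = 0.7519.
sin(ω/2) = (a − b)/(a + b) = 0.5780/2.082 = 0.2776, so ω = 2 arcsin(0.2776) ≈ 32.2°.

32.2°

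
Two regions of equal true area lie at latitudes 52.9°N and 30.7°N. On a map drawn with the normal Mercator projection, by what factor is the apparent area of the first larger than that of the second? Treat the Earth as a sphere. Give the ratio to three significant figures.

On Mercator, area is exaggerated by sec²φ = 1/cos²φ.
At 52.9°: sec²(52.9°) = 1/0.6032² = 2.748.
At 30.7°: sec²(30.7°) = 1/0.8599² = 1.353.
Ratio = 2.748/1.353 = cos²(30.7°)/cos²(52.9°) ≈ 2.03.

2.03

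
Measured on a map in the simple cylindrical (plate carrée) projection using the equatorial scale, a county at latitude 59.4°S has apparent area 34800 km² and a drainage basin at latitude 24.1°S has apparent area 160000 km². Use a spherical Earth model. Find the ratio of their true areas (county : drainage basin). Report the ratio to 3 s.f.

On the plate carrée, areal scale = h·k = 1 × sec φ, so true area = apparent × cos φ.
True area of county: 34800 × cos(59.4°) = 34800 × 0.5090 = 17710 km².
True area of drainage basin: 160000 × cos(24.1°) = 160000 × 0.9128 = 146100 km².
Ratio = 17710 / 146100 ≈ 0.121.

0.121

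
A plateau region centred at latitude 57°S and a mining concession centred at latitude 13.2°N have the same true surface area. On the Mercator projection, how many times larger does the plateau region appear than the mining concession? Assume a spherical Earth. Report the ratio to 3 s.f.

3.20

On Mercator, area is exaggerated by sec²φ = 1/cos²φ.
At 57°: sec²(57°) = 1/0.5446² = 3.371.
At 13.2°: sec²(13.2°) = 1/0.9736² = 1.055.
Ratio = 3.371/1.055 = cos²(13.2°)/cos²(57°) ≈ 3.20.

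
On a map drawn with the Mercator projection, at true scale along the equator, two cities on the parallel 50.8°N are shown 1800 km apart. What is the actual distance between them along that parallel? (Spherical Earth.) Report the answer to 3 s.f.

Mercator is conformal, so the point scale is isotropic: h = k = sec φ = 1/cos φ.
Along the parallel at 50.8°, map distances are exaggerated by k = sec 50.8° = 1.582.
True distance = 1800 / 1.582 = 1800 × cos 50.8° ≈ 1140 km.

1140 km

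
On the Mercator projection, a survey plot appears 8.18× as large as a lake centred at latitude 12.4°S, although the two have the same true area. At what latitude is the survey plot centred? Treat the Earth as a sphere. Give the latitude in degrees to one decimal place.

For equal true areas on Mercator, apparent areas scale as sec²φ, so the ratio is cos²φ₂ / cos²φ₁.
cos²φ₂ / cos²φ₁ = 8.18  ⇒  cos φ₁ = cos 12.4° / √8.18 = 0.9767/2.860 = 0.3415.
φ₁ = arccos(0.3415) ≈ 70.0°.

70.0°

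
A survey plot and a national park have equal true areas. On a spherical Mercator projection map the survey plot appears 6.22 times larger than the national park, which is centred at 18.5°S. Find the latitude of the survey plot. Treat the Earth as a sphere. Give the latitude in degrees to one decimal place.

67.7°

For equal true areas on Mercator, apparent areas scale as sec²φ, so the ratio is cos²φ₂ / cos²φ₁.
cos²φ₂ / cos²φ₁ = 6.22  ⇒  cos φ₁ = cos 18.5° / √6.22 = 0.9483/2.494 = 0.3802.
φ₁ = arccos(0.3802) ≈ 67.7°.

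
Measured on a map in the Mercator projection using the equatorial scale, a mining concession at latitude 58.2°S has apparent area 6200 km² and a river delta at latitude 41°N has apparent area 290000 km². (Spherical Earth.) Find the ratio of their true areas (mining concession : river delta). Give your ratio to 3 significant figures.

0.0104

Mercator's areal exaggeration is sec²φ; hence true area = (apparent area) · cos²φ.
True area of mining concession: 6200 × cos²(58.2°) = 6200 × 0.2777 = 1722 km².
True area of river delta: 290000 × cos²(41°) = 290000 × 0.5696 = 165200 km².
Ratio = 1722 / 165200 ≈ 0.0104.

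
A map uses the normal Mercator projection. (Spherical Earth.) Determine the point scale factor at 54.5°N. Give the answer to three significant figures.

For Mercator, h = k = sec φ (a conformal cylindrical projection has a single point scale, 1/cos φ).
k = 1/cos 54.5° = 1/0.5807 = 1.722.

1.72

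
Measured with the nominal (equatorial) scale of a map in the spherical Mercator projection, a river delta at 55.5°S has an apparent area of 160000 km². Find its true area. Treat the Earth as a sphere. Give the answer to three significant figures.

51300 km²

The Mercator projection is conformal; its linear scale factor is the same in every direction and equals sec φ = 1/cos φ.
Areal scale = k² = sec²φ = 1/cos²(55.5°) = 1/0.5664² = 3.117.
True area = apparent / (areal scale) = 160000 / 3.117 ≈ 51300 km².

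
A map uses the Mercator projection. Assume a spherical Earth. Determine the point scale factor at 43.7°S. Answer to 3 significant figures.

Mercator is conformal, so the point scale is isotropic: h = k = sec φ = 1/cos φ.
k = 1/cos 43.7° = 1/0.7230 = 1.383.

1.38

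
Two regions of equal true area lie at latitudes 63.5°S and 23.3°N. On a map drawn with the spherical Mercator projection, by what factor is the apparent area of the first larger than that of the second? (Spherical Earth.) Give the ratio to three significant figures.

4.24

Mercator is conformal with k = sec φ, so areal scale = k² = sec²φ.
At 63.5°: sec²(63.5°) = 1/0.4462² = 5.023.
At 23.3°: sec²(23.3°) = 1/0.9184² = 1.185.
Ratio = 5.023/1.185 = cos²(23.3°)/cos²(63.5°) ≈ 4.24.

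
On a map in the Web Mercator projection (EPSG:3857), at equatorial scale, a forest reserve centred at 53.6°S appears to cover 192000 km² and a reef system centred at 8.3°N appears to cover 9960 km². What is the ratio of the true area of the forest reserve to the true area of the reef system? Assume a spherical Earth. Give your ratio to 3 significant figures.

Since Mercator area scale is 1/cos²φ, the true area equals the apparent area multiplied by cos²φ.
True area of forest reserve: 192000 × cos²(53.6°) = 192000 × 0.3521 = 67610 km².
True area of reef system: 9960 × cos²(8.3°) = 9960 × 0.9792 = 9752 km².
Ratio = 67610 / 9752 ≈ 6.93.

6.93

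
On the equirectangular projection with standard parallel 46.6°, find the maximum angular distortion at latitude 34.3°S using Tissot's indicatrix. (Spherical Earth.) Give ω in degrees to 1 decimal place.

10.5°

In the equirectangular projection with standard parallel φ₀ = 46.6° (x = Rλ cos φ₀, y = Rφ), meridians are true-scale (h = 1) and the parallel scale is k = cos φ₀ / cos φ.
At 34.3°: h = 1.000, k = 0.8317; principal scales a = 1.000, b = 0.8317.
sin(ω/2) = (a − b)/(a + b) = 0.1683/1.832 = 0.09187, so ω = 2 arcsin(0.09187) ≈ 10.5°.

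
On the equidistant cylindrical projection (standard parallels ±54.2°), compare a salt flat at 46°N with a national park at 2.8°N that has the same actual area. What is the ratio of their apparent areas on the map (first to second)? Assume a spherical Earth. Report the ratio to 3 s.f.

1.44

With standard parallel φ₀ = 54.2°, the equirectangular projection gives x = Rλ cos φ₀, y = Rφ, so h = 1 and k = cos 54.2° / cos φ.
Areal scale at 46°: h·k = 1.000 × 0.8421 = 0.8421.
Areal scale at 2.8°: h·k = 1.000 × 0.5857 = 0.5857.
Ratio = 0.8421/0.5857 ≈ 1.44.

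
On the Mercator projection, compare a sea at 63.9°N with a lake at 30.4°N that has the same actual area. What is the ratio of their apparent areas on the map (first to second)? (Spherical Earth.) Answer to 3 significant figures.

3.84

On Mercator, area is exaggerated by sec²φ = 1/cos²φ.
At 63.9°: sec²(63.9°) = 1/0.4399² = 5.167.
At 30.4°: sec²(30.4°) = 1/0.8625² = 1.344.
Ratio = 5.167/1.344 = cos²(30.4°)/cos²(63.9°) ≈ 3.84.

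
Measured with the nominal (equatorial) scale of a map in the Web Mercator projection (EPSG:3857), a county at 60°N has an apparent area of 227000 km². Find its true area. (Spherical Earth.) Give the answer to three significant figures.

The Mercator projection is conformal; its linear scale factor is the same in every direction and equals sec φ = 1/cos φ.
Areal scale = k² = sec²φ = 1/cos²(60°) = 1/0.5000² = 4.000.
True area = apparent / (areal scale) = 227000 / 4.000 ≈ 56800 km².

56800 km²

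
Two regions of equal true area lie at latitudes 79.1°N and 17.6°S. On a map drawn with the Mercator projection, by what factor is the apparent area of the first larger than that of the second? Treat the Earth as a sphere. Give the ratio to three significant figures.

25.4

Mercator is conformal with k = sec φ, so areal scale = k² = sec²φ.
At 79.1°: sec²(79.1°) = 1/0.1891² = 27.97.
At 17.6°: sec²(17.6°) = 1/0.9532² = 1.101.
Ratio = 27.97/1.101 = cos²(17.6°)/cos²(79.1°) ≈ 25.4.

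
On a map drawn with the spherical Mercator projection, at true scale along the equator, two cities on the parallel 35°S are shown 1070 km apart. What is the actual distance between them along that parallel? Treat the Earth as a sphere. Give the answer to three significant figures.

876 km

The Mercator projection is conformal; its linear scale factor is the same in every direction and equals sec φ = 1/cos φ.
Along the parallel at 35°, map distances are exaggerated by k = sec 35° = 1.221.
True distance = 1070 / 1.221 = 1070 × cos 35° ≈ 876 km.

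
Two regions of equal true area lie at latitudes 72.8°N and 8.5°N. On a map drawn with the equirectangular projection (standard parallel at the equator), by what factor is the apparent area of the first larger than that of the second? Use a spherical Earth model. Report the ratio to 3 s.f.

3.34

Plate carrée maps x = Rλ, y = Rφ. The meridian scale is h = 1 and the parallel scale is k = 1/cos φ = sec φ.
Areal scale at 72.8°: h·k = 1.000 × 3.382 = 3.382.
Areal scale at 8.5°: h·k = 1.000 × 1.011 = 1.011.
Ratio = 3.382/1.011 ≈ 3.34.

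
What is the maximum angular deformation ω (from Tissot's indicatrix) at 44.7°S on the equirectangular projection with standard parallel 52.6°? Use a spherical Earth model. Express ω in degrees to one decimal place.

In the equirectangular projection with standard parallel φ₀ = 52.6° (x = Rλ cos φ₀, y = Rφ), meridians are true-scale (h = 1) and the parallel scale is k = cos φ₀ / cos φ.
At 44.7°: h = 1.000, k = 0.8545; principal scales a = 1.000, b = 0.8545.
sin(ω/2) = (a − b)/(a + b) = 0.1455/1.854 = 0.07846, so ω = 2 arcsin(0.07846) ≈ 9.0°.

9.0°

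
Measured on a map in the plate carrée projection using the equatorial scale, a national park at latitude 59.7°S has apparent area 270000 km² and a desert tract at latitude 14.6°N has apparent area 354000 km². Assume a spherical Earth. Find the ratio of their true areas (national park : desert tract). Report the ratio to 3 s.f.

On the plate carrée, areal scale = h·k = 1 × sec φ, so true area = apparent × cos φ.
True area of national park: 270000 × cos(59.7°) = 270000 × 0.5045 = 136200 km².
True area of desert tract: 354000 × cos(14.6°) = 354000 × 0.9677 = 342600 km².
Ratio = 136200 / 342600 ≈ 0.398.

0.398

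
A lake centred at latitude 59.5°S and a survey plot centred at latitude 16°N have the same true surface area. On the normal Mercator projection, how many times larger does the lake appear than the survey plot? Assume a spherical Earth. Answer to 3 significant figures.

Mercator areal scale is sec²φ.
At 59.5°: sec²(59.5°) = 1/0.5075² = 3.882.
At 16°: sec²(16°) = 1/0.9613² = 1.082.
Ratio = 3.882/1.082 = cos²(16°)/cos²(59.5°) ≈ 3.59.

3.59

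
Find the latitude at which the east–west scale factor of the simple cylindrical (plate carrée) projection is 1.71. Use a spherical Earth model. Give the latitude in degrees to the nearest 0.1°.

Plate carrée: h = 1, k = sec φ along parallels.
sec φ = 1.71  ⇒  cos φ = 0.5848  ⇒  φ ≈ 54.2°.

54.2°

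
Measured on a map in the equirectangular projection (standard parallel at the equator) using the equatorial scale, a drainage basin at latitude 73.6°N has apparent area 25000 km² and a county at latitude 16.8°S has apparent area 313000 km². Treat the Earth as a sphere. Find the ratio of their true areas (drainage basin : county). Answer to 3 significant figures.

0.0236

Plate carrée has h = 1 and k = sec φ, giving areal scale sec φ; true area = (apparent area) · cos φ.
True area of drainage basin: 25000 × cos(73.6°) = 25000 × 0.2823 = 7059 km².
True area of county: 313000 × cos(16.8°) = 313000 × 0.9573 = 299600 km².
Ratio = 7059 / 299600 ≈ 0.0236.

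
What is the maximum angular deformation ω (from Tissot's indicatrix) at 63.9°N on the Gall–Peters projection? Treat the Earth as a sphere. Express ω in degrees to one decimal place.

52.4°

Gall–Peters is a cylindrical equal-area projection with standard parallels at ±45°. For cylindrical equal-area with standard parallel φ₀, h = cos φ / cos φ₀ and k = cos φ₀ / cos φ, so h·k = 1.
At 63.9°: h = 0.6222, k = 1.607; principal scales a = 1.607, b = 0.6222.
sin(ω/2) = (a − b)/(a + b) = 0.9851/2.229 = 0.4419, so ω = 2 arcsin(0.4419) ≈ 52.4°.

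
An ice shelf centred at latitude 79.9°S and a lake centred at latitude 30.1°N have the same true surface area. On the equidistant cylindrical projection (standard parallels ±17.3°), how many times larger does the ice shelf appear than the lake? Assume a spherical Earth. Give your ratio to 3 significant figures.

With standard parallel φ₀ = 17.3°, the equirectangular projection gives x = Rλ cos φ₀, y = Rφ, so h = 1 and k = cos 17.3° / cos φ.
Areal scale at 79.9°: h·k = 1.000 × 5.444 = 5.444.
Areal scale at 30.1°: h·k = 1.000 × 1.104 = 1.104.
Ratio = 5.444/1.104 ≈ 4.93.

4.93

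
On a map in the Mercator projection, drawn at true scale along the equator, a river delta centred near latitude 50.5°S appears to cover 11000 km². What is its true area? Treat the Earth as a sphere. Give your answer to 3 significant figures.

The Mercator projection is conformal; its linear scale factor is the same in every direction and equals sec φ = 1/cos φ.
Areal scale = k² = sec²φ = 1/cos²(50.5°) = 1/0.6361² = 2.472.
True area = apparent / (areal scale) = 11000 / 2.472 ≈ 4450 km².

4450 km²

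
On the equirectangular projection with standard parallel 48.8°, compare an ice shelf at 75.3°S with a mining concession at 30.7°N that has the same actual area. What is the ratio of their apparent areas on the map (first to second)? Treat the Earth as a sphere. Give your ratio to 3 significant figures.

The equidistant cylindrical projection with φ₀ = 48.8° has h = 1 (meridians true) and k = cos φ₀ / cos φ along parallels.
Areal scale at 75.3°: h·k = 1.000 × 2.596 = 2.596.
Areal scale at 30.7°: h·k = 1.000 × 0.7660 = 0.7660.
Ratio = 2.596/0.7660 ≈ 3.39.

3.39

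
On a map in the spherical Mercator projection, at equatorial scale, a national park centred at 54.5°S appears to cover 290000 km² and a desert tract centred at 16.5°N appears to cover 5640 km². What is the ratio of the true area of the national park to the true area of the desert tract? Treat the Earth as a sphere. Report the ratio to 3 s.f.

18.9

Since Mercator area scale is 1/cos²φ, the true area equals the apparent area multiplied by cos²φ.
True area of national park: 290000 × cos²(54.5°) = 290000 × 0.3372 = 97790 km².
True area of desert tract: 5640 × cos²(16.5°) = 5640 × 0.9193 = 5185 km².
Ratio = 97790 / 5185 ≈ 18.9.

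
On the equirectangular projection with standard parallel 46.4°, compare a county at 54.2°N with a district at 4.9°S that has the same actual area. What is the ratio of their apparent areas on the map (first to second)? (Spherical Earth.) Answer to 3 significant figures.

With standard parallel φ₀ = 46.4°, the equirectangular projection gives x = Rλ cos φ₀, y = Rφ, so h = 1 and k = cos 46.4° / cos φ.
Areal scale at 54.2°: h·k = 1.000 × 1.179 = 1.179.
Areal scale at 4.9°: h·k = 1.000 × 0.6921 = 0.6921.
Ratio = 1.179/0.6921 ≈ 1.70.

1.70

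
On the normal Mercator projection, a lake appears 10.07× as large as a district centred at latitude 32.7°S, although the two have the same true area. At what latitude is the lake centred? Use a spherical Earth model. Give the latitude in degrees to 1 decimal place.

74.6°

Mercator areal scale is sec²φ, so apparent-area ratio = sec²φ₁ / sec²φ₂ = cos²φ₂ / cos²φ₁.
cos²φ₂ / cos²φ₁ = 10.07  ⇒  cos φ₁ = cos 32.7° / √10.07 = 0.8415/3.173 = 0.2652.
φ₁ = arccos(0.2652) ≈ 74.6°.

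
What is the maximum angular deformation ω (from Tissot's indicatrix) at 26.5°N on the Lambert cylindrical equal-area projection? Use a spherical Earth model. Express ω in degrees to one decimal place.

12.7°

The Lambert cylindrical equal-area projection is the cylindrical equal-area projection with its standard parallel at the equator (φ₀ = 0). For cylindrical equal-area with standard parallel φ₀, h = cos φ / cos φ₀ and k = cos φ₀ / cos φ, so h·k = 1.
At 26.5°: h = 0.8949, k = 1.117; principal scales a = 1.117, b = 0.8949.
sin(ω/2) = (a − b)/(a + b) = 0.2225/2.012 = 0.1106, so ω = 2 arcsin(0.1106) ≈ 12.7°.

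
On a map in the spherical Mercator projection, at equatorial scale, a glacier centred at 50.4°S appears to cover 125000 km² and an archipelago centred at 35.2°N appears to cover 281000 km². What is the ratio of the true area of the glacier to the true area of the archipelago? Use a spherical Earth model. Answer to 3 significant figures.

0.271

Since Mercator area scale is 1/cos²φ, the true area equals the apparent area multiplied by cos²φ.
True area of glacier: 125000 × cos²(50.4°) = 125000 × 0.4063 = 50790 km².
True area of archipelago: 281000 × cos²(35.2°) = 281000 × 0.6677 = 187600 km².
Ratio = 50790 / 187600 ≈ 0.271.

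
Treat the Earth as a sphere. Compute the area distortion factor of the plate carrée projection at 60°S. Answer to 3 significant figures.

2.00

Plate carrée maps x = Rλ, y = Rφ. The meridian scale is h = 1 and the parallel scale is k = 1/cos φ = sec φ.
Areal scale = h·k = 1 × sec φ; at 60°, h = 1.000, k = 2.000, so h·k = 2.000.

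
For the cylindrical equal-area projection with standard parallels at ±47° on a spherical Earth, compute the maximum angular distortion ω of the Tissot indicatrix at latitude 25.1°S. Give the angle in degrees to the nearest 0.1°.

32.1°

Cylindrical equal-area (φ₀ = 47°): h = cos φ / cos 47° along meridians, k = cos 47° / cos φ along parallels; h·k = 1.
At 25.1°: h = 1.328, k = 0.7531; principal scales a = 1.328, b = 0.7531.
sin(ω/2) = (a − b)/(a + b) = 0.5747/2.081 = 0.2762, so ω = 2 arcsin(0.2762) ≈ 32.1°.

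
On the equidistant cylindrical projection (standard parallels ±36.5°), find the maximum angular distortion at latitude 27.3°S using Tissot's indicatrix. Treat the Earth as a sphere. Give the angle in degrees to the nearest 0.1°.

With standard parallel φ₀ = 36.5°, the equirectangular projection gives x = Rλ cos φ₀, y = Rφ, so h = 1 and k = cos 36.5° / cos φ.
At 27.3°: h = 1.000, k = 0.9046; principal scales a = 1.000, b = 0.9046.
sin(ω/2) = (a − b)/(a + b) = 0.09538/1.905 = 0.05008, so ω = 2 arcsin(0.05008) ≈ 5.7°.

5.7°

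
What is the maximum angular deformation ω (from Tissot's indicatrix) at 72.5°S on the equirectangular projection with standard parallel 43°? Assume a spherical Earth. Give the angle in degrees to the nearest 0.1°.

With standard parallel φ₀ = 43°, the equirectangular projection gives x = Rλ cos φ₀, y = Rφ, so h = 1 and k = cos 43° / cos φ.
At 72.5°: h = 1.000, k = 2.432; principal scales a = 2.432, b = 1.000.
sin(ω/2) = (a − b)/(a + b) = 1.432/3.432 = 0.4173, so ω = 2 arcsin(0.4173) ≈ 49.3°.

49.3°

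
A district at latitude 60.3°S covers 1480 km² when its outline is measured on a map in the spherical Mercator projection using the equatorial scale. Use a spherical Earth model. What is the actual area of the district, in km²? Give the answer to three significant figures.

For Mercator, h = k = sec φ (a conformal cylindrical projection has a single point scale, 1/cos φ).
Areal scale = k² = sec²φ = 1/cos²(60.3°) = 1/0.4955² = 4.074.
True area = apparent / (areal scale) = 1480 / 4.074 ≈ 363 km².

363 km²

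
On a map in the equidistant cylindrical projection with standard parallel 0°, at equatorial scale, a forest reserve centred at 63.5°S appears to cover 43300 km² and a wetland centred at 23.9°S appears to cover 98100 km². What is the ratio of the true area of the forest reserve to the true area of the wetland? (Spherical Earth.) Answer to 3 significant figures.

On the plate carrée, areal scale = h·k = 1 × sec φ, so true area = apparent × cos φ.
True area of forest reserve: 43300 × cos(63.5°) = 43300 × 0.4462 = 19320 km².
True area of wetland: 98100 × cos(23.9°) = 98100 × 0.9143 = 89690 km².
Ratio = 19320 / 89690 ≈ 0.215.

0.215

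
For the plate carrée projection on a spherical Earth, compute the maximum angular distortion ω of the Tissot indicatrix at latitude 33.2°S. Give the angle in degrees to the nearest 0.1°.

10.2°

In the plate carrée (x = Rλ, y = Rφ), meridians are true-scale (h = 1) and parallels are stretched by k = sec φ.
At 33.2°: h = 1.000, k = 1.195; principal scales a = 1.195, b = 1.000.
sin(ω/2) = (a − b)/(a + b) = 0.1951/2.195 = 0.08887, so ω = 2 arcsin(0.08887) ≈ 10.2°.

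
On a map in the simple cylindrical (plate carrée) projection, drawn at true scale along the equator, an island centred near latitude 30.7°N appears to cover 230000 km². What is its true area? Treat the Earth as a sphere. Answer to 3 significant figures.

198000 km²

Plate carrée maps x = Rλ, y = Rφ. The meridian scale is h = 1 and the parallel scale is k = 1/cos φ = sec φ.
Areal scale = h·k = 1 × sec φ; at 30.7°, h = 1.000, k = 1.163, so h·k = 1.163.
True area = apparent / (areal scale) = 230000 / 1.163 ≈ 198000 km².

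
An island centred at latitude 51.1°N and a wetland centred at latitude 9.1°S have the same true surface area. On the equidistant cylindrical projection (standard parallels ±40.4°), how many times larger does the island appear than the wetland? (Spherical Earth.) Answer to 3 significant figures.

1.57

The equidistant cylindrical projection with φ₀ = 40.4° has h = 1 (meridians true) and k = cos φ₀ / cos φ along parallels.
Areal scale at 51.1°: h·k = 1.000 × 1.213 = 1.213.
Areal scale at 9.1°: h·k = 1.000 × 0.7712 = 0.7712.
Ratio = 1.213/0.7712 ≈ 1.57.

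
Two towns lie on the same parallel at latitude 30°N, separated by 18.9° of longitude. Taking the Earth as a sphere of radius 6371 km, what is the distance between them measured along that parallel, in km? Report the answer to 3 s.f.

Arc length along a parallel = R cos φ · Δλ (with Δλ in radians).
= 6371 × cos 30° × (18.9° × π/180) = 6371 × 0.8660 × 0.3299 ≈ 1820 km.

1820 km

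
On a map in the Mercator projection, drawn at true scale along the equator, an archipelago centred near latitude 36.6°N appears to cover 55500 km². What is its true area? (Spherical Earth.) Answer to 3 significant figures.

The Mercator projection is conformal; its linear scale factor is the same in every direction and equals sec φ = 1/cos φ.
Areal scale = k² = sec²φ = 1/cos²(36.6°) = 1/0.8028² = 1.552.
True area = apparent / (areal scale) = 55500 / 1.552 ≈ 35800 km².

35800 km²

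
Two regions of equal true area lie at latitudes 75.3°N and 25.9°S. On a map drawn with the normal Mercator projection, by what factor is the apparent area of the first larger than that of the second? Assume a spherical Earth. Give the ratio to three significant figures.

On Mercator, area is exaggerated by sec²φ = 1/cos²φ.
At 75.3°: sec²(75.3°) = 1/0.2538² = 15.53.
At 25.9°: sec²(25.9°) = 1/0.8996² = 1.236.
Ratio = 15.53/1.236 = cos²(25.9°)/cos²(75.3°) ≈ 12.6.

12.6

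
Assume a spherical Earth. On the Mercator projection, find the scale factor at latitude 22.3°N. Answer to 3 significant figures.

The Mercator projection is conformal; its linear scale factor is the same in every direction and equals sec φ = 1/cos φ.
k = 1/cos 22.3° = 1/0.9252 = 1.081.

1.08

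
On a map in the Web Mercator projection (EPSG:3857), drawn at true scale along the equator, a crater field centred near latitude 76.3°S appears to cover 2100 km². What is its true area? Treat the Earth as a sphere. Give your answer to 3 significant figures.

118 km²

For Mercator, h = k = sec φ (a conformal cylindrical projection has a single point scale, 1/cos φ).
Areal scale = k² = sec²φ = 1/cos²(76.3°) = 1/0.2368² = 17.83.
True area = apparent / (areal scale) = 2100 / 17.83 ≈ 118 km².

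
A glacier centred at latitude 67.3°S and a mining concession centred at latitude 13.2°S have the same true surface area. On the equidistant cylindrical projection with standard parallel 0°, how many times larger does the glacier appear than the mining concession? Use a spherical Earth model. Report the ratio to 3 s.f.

2.52

In the plate carrée (x = Rλ, y = Rφ), meridians are true-scale (h = 1) and parallels are stretched by k = sec φ.
Areal scale at 67.3°: h·k = 1.000 × 2.591 = 2.591.
Areal scale at 13.2°: h·k = 1.000 × 1.027 = 1.027.
Ratio = 2.591/1.027 ≈ 2.52.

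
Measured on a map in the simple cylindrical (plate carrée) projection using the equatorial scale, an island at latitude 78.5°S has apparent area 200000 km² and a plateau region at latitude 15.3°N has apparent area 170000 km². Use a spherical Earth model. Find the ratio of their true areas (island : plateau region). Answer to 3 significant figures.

On the plate carrée, areal scale = h·k = 1 × sec φ, so true area = apparent × cos φ.
True area of island: 200000 × cos(78.5°) = 200000 × 0.1994 = 39870 km².
True area of plateau region: 170000 × cos(15.3°) = 170000 × 0.9646 = 164000 km².
Ratio = 39870 / 164000 ≈ 0.243.

0.243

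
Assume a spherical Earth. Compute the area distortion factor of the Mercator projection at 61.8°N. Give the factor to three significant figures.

4.48

Mercator is conformal, so the point scale is isotropic: h = k = sec φ = 1/cos φ.
Areal scale = k² = sec²φ = 1/cos²(61.8°) = 1/0.4726² = 4.478.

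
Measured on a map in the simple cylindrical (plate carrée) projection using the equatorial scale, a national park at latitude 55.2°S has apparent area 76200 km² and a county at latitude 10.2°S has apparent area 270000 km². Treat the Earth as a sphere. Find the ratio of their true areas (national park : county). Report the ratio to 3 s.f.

0.164

On the plate carrée, areal scale = h·k = 1 × sec φ, so true area = apparent × cos φ.
True area of national park: 76200 × cos(55.2°) = 76200 × 0.5707 = 43490 km².
True area of county: 270000 × cos(10.2°) = 270000 × 0.9842 = 265700 km².
Ratio = 43490 / 265700 ≈ 0.164.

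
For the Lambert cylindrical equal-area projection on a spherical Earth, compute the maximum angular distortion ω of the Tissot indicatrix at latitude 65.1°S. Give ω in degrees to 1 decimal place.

The Lambert cylindrical equal-area projection is the cylindrical equal-area projection with its standard parallel at the equator (φ₀ = 0). A cylindrical equal-area projection with standard parallel φ₀ has meridian scale h = cos φ / cos φ₀ and parallel scale k = cos φ₀ / cos φ (so areas are preserved, h·k = 1).
At 65.1°: h = 0.4210, k = 2.375; principal scales a = 2.375, b = 0.4210.
sin(ω/2) = (a − b)/(a + b) = 1.954/2.796 = 0.6988, so ω = 2 arcsin(0.6988) ≈ 88.7°.

88.7°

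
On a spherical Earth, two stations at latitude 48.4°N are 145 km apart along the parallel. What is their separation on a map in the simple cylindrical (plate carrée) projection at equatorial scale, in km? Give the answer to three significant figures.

For the equirectangular projection with φ₀ = 0 (plate carrée), h = 1 along meridians and k = sec φ along parallels.
Along the parallel, k = sec 48.4° = 1/0.6639 = 1.506.
Map distance = 145 × 1.506 ≈ 218 km.

218 km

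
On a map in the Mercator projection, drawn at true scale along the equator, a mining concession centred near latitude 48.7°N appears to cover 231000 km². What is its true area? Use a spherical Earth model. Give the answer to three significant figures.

The Mercator projection is conformal; its linear scale factor is the same in every direction and equals sec φ = 1/cos φ.
Areal scale = k² = sec²φ = 1/cos²(48.7°) = 1/0.6600² = 2.296.
True area = apparent / (areal scale) = 231000 / 2.296 ≈ 101000 km².

101000 km²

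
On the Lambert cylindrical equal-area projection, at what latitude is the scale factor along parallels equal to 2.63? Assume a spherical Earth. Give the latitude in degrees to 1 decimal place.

The Lambert cylindrical equal-area projection is the cylindrical equal-area projection with its standard parallel at the equator (φ₀ = 0). Cylindrical equal-area (φ₀ = 0°): h = cos φ / cos 0° along meridians, k = cos 0° / cos φ along parallels; h·k = 1.
k = cos φ₀ / cos φ = 2.63  ⇒  cos φ = cos 0° / 2.63 = 0.3802.
φ = arccos(0.3802) ≈ 67.7°.

67.7°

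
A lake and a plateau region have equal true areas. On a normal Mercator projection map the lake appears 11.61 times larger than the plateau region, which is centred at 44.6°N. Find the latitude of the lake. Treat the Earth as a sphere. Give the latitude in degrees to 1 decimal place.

Mercator areal scale is sec²φ, so apparent-area ratio = sec²φ₁ / sec²φ₂ = cos²φ₂ / cos²φ₁.
cos²φ₂ / cos²φ₁ = 11.61  ⇒  cos φ₁ = cos 44.6° / √11.61 = 0.7120/3.407 = 0.2090.
φ₁ = arccos(0.2090) ≈ 77.9°.

77.9°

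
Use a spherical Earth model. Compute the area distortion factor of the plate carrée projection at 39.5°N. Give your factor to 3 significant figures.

1.30

For the equirectangular projection with φ₀ = 0 (plate carrée), h = 1 along meridians and k = sec φ along parallels.
Areal scale = h·k = 1 × sec φ; at 39.5°, h = 1.000, k = 1.296, so h·k = 1.296.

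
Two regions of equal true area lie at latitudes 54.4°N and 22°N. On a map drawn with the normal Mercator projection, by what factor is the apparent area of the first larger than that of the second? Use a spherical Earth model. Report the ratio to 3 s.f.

On Mercator, area is exaggerated by sec²φ = 1/cos²φ.
At 54.4°: sec²(54.4°) = 1/0.5821² = 2.951.
At 22°: sec²(22°) = 1/0.9272² = 1.163.
Ratio = 2.951/1.163 = cos²(22°)/cos²(54.4°) ≈ 2.54.

2.54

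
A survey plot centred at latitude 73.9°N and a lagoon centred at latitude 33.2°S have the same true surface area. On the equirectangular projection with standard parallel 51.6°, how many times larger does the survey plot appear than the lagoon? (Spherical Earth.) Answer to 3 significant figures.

3.02

With standard parallel φ₀ = 51.6°, the equirectangular projection gives x = Rλ cos φ₀, y = Rφ, so h = 1 and k = cos 51.6° / cos φ.
Areal scale at 73.9°: h·k = 1.000 × 2.240 = 2.240.
Areal scale at 33.2°: h·k = 1.000 × 0.7423 = 0.7423.
Ratio = 2.240/0.7423 ≈ 3.02.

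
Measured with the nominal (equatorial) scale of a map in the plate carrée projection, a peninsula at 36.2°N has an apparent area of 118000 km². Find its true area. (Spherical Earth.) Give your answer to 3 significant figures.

In the plate carrée (x = Rλ, y = Rφ), meridians are true-scale (h = 1) and parallels are stretched by k = sec φ.
Areal scale = h·k = 1 × sec φ; at 36.2°, h = 1.000, k = 1.239, so h·k = 1.239.
True area = apparent / (areal scale) = 118000 / 1.239 ≈ 95200 km².

95200 km²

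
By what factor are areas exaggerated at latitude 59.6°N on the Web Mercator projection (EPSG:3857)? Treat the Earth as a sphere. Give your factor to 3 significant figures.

3.91

For Mercator, h = k = sec φ (a conformal cylindrical projection has a single point scale, 1/cos φ).
Areal scale = k² = sec²φ = 1/cos²(59.6°) = 1/0.5060² = 3.905.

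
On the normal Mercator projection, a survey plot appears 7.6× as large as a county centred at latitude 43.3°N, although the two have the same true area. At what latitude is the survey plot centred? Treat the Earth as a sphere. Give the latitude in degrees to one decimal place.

Mercator areal scale is sec²φ, so apparent-area ratio = sec²φ₁ / sec²φ₂ = cos²φ₂ / cos²φ₁.
cos²φ₂ / cos²φ₁ = 7.6  ⇒  cos φ₁ = cos 43.3° / √7.6 = 0.7278/2.757 = 0.2640.
φ₁ = arccos(0.2640) ≈ 74.7°.

74.7°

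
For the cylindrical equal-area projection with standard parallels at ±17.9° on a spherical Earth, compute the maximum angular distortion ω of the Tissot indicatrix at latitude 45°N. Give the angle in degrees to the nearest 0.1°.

Cylindrical equal-area (φ₀ = 17.9°): h = cos φ / cos 17.9° along meridians, k = cos 17.9° / cos φ along parallels; h·k = 1.
At 45°: h = 0.7431, k = 1.346; principal scales a = 1.346, b = 0.7431.
sin(ω/2) = (a − b)/(a + b) = 0.6027/2.089 = 0.2885, so ω = 2 arcsin(0.2885) ≈ 33.5°.

33.5°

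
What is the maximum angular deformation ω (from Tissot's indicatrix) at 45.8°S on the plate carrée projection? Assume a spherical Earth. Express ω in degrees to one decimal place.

20.6°

For the equirectangular projection with φ₀ = 0 (plate carrée), h = 1 along meridians and k = sec φ along parallels.
At 45.8°: h = 1.000, k = 1.434; principal scales a = 1.434, b = 1.000.
sin(ω/2) = (a − b)/(a + b) = 0.4344/2.434 = 0.1784, so ω = 2 arcsin(0.1784) ≈ 20.6°.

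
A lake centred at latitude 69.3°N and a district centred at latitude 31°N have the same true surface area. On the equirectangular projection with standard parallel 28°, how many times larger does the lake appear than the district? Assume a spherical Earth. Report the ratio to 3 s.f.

2.42

In the equirectangular projection with standard parallel φ₀ = 28° (x = Rλ cos φ₀, y = Rφ), meridians are true-scale (h = 1) and the parallel scale is k = cos φ₀ / cos φ.
Areal scale at 69.3°: h·k = 1.000 × 2.498 = 2.498.
Areal scale at 31°: h·k = 1.000 × 1.030 = 1.030.
Ratio = 2.498/1.030 ≈ 2.42.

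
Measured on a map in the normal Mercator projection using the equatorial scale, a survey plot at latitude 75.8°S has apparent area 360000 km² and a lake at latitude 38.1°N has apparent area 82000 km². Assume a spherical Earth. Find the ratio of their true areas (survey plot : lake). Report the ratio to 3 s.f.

Mercator's areal exaggeration is sec²φ; hence true area = (apparent area) · cos²φ.
True area of survey plot: 360000 × cos²(75.8°) = 360000 × 0.06018 = 21660 km².
True area of lake: 82000 × cos²(38.1°) = 82000 × 0.6193 = 50780 km².
Ratio = 21660 / 50780 ≈ 0.427.

0.427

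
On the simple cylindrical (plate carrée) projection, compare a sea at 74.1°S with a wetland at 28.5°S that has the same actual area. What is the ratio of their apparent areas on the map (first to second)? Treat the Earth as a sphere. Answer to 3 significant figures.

Plate carrée maps x = Rλ, y = Rφ. The meridian scale is h = 1 and the parallel scale is k = 1/cos φ = sec φ.
Areal scale at 74.1°: h·k = 1.000 × 3.650 = 3.650.
Areal scale at 28.5°: h·k = 1.000 × 1.138 = 1.138.
Ratio = 3.650/1.138 ≈ 3.21.

3.21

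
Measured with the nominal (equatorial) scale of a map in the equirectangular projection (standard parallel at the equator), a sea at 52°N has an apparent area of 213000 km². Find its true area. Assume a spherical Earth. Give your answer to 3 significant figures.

131000 km²

Plate carrée maps x = Rλ, y = Rφ. The meridian scale is h = 1 and the parallel scale is k = 1/cos φ = sec φ.
Areal scale = h·k = 1 × sec φ; at 52°, h = 1.000, k = 1.624, so h·k = 1.624.
True area = apparent / (areal scale) = 213000 / 1.624 ≈ 131000 km².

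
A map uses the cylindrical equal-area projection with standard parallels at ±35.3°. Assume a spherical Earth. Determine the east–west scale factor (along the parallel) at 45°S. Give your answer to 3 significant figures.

1.15

A cylindrical equal-area projection with standard parallel φ₀ has meridian scale h = cos φ / cos φ₀ and parallel scale k = cos φ₀ / cos φ (so areas are preserved, h·k = 1).
k = cos 35.3° / cos 45° = 0.8161/0.7071 = 1.154.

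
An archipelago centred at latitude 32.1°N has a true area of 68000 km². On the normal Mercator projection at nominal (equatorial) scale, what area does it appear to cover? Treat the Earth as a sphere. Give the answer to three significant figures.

94800 km²

For Mercator, h = k = sec φ (a conformal cylindrical projection has a single point scale, 1/cos φ).
Areal scale = k² = sec²φ = 1/cos²(32.1°) = 1/0.8471² = 1.394.
Apparent area = 68000 × 1.394 ≈ 94800 km².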